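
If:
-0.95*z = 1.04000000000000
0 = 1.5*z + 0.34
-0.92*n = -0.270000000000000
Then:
No Solution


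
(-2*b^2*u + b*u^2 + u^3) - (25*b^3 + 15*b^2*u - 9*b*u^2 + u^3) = -25*b^3 - 17*b^2*u + 10*b*u^2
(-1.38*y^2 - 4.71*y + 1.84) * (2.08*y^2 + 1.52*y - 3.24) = -2.8704*y^4 - 11.8944*y^3 + 1.1392*y^2 + 18.0572*y - 5.9616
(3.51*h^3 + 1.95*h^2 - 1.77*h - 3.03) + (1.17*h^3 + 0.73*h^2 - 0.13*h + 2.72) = 4.68*h^3 + 2.68*h^2 - 1.9*h - 0.31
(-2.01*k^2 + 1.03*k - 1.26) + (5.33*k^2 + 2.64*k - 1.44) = 3.32*k^2 + 3.67*k - 2.7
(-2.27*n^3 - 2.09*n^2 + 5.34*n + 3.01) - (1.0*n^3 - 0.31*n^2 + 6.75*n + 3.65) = -3.27*n^3 - 1.78*n^2 - 1.41*n - 0.64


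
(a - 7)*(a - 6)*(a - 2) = a^3 - 15*a^2 + 68*a - 84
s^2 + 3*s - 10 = (s - 2)*(s + 5)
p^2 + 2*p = p*(p + 2)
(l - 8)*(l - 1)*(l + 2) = l^3 - 7*l^2 - 10*l + 16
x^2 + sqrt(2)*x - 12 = (x - 2*sqrt(2))*(x + 3*sqrt(2))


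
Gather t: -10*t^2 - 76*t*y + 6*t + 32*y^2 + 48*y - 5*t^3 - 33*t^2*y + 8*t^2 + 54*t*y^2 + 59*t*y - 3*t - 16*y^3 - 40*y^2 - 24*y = -5*t^3 + t^2*(-33*y - 2) + t*(54*y^2 - 17*y + 3) - 16*y^3 - 8*y^2 + 24*y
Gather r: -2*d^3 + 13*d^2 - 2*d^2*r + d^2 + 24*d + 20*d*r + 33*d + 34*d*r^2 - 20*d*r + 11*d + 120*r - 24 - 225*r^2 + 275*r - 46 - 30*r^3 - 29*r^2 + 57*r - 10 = -2*d^3 + 14*d^2 + 68*d - 30*r^3 + r^2*(34*d - 254) + r*(452 - 2*d^2) - 80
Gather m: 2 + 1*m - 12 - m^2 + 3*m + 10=-m^2 + 4*m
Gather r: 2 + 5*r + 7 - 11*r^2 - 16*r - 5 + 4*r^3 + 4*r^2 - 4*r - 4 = 4*r^3 - 7*r^2 - 15*r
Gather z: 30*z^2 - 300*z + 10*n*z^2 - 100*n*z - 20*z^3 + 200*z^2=-20*z^3 + z^2*(10*n + 230) + z*(-100*n - 300)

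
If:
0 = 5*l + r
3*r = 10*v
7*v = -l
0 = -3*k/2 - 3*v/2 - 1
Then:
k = -2/3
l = 0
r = 0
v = 0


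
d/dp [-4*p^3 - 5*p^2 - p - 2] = -12*p^2 - 10*p - 1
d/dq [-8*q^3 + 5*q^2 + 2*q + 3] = -24*q^2 + 10*q + 2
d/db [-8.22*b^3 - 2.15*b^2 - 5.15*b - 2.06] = -24.66*b^2 - 4.3*b - 5.15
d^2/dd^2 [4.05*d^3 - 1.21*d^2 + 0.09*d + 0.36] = 24.3*d - 2.42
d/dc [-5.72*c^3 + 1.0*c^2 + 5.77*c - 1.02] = -17.16*c^2 + 2.0*c + 5.77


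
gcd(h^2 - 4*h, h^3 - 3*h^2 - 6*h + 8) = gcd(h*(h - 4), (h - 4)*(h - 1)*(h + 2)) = h - 4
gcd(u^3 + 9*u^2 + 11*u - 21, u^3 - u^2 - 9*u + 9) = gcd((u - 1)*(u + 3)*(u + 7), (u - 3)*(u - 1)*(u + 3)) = u^2 + 2*u - 3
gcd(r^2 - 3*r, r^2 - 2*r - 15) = 1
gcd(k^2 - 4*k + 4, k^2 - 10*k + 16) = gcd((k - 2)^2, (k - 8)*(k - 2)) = k - 2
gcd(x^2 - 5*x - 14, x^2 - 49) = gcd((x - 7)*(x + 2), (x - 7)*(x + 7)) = x - 7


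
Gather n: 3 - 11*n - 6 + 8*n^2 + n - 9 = 8*n^2 - 10*n - 12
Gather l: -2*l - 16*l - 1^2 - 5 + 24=18 - 18*l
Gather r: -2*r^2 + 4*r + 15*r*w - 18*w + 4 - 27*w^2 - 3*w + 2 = -2*r^2 + r*(15*w + 4) - 27*w^2 - 21*w + 6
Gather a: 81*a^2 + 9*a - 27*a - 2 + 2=81*a^2 - 18*a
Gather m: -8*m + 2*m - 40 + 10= -6*m - 30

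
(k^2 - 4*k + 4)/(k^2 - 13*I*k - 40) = (-k^2 + 4*k - 4)/(-k^2 + 13*I*k + 40)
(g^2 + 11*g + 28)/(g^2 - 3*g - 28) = (g + 7)/(g - 7)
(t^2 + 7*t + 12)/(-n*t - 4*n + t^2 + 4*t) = (t + 3)/(-n + t)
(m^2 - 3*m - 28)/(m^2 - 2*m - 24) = (m - 7)/(m - 6)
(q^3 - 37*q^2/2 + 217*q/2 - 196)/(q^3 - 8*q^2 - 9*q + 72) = (2*q^2 - 21*q + 49)/(2*(q^2 - 9))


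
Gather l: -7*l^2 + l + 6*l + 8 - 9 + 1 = -7*l^2 + 7*l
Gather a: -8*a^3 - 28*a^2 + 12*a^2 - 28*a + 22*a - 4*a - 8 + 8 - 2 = -8*a^3 - 16*a^2 - 10*a - 2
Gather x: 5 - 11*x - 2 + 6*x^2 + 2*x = 6*x^2 - 9*x + 3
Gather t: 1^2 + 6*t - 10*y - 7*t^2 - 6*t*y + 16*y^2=-7*t^2 + t*(6 - 6*y) + 16*y^2 - 10*y + 1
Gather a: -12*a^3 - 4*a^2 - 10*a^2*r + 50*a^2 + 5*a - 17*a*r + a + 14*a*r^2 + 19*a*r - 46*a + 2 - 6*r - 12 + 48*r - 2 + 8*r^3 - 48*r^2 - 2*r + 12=-12*a^3 + a^2*(46 - 10*r) + a*(14*r^2 + 2*r - 40) + 8*r^3 - 48*r^2 + 40*r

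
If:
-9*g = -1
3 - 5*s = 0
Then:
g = 1/9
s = 3/5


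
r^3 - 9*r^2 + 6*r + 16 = (r - 8)*(r - 2)*(r + 1)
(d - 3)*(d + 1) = d^2 - 2*d - 3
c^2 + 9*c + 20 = (c + 4)*(c + 5)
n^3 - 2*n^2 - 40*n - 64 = (n - 8)*(n + 2)*(n + 4)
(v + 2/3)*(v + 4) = v^2 + 14*v/3 + 8/3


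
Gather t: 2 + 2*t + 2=2*t + 4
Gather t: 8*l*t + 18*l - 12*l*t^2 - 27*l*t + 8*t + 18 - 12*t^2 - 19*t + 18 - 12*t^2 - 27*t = 18*l + t^2*(-12*l - 24) + t*(-19*l - 38) + 36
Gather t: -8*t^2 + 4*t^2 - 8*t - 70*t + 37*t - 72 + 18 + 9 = -4*t^2 - 41*t - 45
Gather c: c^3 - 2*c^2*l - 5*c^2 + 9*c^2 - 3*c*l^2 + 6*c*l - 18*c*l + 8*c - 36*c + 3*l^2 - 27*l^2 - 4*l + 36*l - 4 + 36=c^3 + c^2*(4 - 2*l) + c*(-3*l^2 - 12*l - 28) - 24*l^2 + 32*l + 32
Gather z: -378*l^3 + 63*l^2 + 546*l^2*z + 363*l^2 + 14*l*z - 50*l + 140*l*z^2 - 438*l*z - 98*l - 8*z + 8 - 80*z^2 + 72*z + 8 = -378*l^3 + 426*l^2 - 148*l + z^2*(140*l - 80) + z*(546*l^2 - 424*l + 64) + 16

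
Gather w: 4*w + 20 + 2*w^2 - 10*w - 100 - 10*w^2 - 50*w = -8*w^2 - 56*w - 80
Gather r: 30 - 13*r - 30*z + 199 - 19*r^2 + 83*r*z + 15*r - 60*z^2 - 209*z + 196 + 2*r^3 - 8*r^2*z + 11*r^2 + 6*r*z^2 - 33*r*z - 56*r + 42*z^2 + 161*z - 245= 2*r^3 + r^2*(-8*z - 8) + r*(6*z^2 + 50*z - 54) - 18*z^2 - 78*z + 180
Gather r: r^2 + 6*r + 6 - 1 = r^2 + 6*r + 5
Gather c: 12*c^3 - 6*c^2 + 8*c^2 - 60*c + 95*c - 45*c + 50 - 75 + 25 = 12*c^3 + 2*c^2 - 10*c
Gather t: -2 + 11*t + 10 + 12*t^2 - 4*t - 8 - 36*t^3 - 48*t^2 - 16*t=-36*t^3 - 36*t^2 - 9*t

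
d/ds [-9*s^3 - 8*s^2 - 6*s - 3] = -27*s^2 - 16*s - 6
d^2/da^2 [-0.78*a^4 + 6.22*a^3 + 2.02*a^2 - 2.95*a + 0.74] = -9.36*a^2 + 37.32*a + 4.04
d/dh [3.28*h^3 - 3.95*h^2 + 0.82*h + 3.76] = 9.84*h^2 - 7.9*h + 0.82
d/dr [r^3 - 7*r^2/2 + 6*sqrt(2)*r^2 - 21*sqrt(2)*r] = 3*r^2 - 7*r + 12*sqrt(2)*r - 21*sqrt(2)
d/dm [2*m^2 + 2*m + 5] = 4*m + 2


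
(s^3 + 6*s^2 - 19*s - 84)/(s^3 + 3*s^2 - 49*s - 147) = (s - 4)/(s - 7)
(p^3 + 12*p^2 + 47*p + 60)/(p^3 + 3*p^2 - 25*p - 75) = (p + 4)/(p - 5)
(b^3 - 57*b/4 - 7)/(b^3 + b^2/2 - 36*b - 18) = (b^2 - b/2 - 14)/(b^2 - 36)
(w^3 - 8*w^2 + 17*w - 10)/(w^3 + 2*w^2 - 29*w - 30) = (w^2 - 3*w + 2)/(w^2 + 7*w + 6)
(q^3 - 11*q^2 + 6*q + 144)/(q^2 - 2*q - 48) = (q^2 - 3*q - 18)/(q + 6)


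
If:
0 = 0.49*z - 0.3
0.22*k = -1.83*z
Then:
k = -5.09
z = 0.61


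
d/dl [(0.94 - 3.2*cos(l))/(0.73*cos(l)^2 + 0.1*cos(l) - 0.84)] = (-2.336*cos(l)^2 + 1.3724*cos(l) - 2.594)*sin(l)/(0.5329*cos(l)^4 + 0.146*cos(l)^3 - 1.2164*cos(l)^2 - 0.168*cos(l) + 0.7056)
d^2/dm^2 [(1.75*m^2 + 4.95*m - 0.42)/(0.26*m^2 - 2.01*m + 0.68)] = (2.49834*m^3 - 2.026752*m^2 - 3.93400799999999*m + 11.904548)/(0.017576*m^6 - 0.407628*m^5 + 3.289182*m^4 - 10.252809*m^3 + 8.602476*m^2 - 2.788272*m + 0.314432)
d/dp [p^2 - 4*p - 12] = 2*p - 4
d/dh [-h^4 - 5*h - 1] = -4*h^3 - 5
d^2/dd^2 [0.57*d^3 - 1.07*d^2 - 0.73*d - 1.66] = 3.42*d - 2.14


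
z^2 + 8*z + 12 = (z + 2)*(z + 6)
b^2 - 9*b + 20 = (b - 5)*(b - 4)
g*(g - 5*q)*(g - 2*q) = g^3 - 7*g^2*q + 10*g*q^2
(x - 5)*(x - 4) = x^2 - 9*x + 20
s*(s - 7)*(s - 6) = s^3 - 13*s^2 + 42*s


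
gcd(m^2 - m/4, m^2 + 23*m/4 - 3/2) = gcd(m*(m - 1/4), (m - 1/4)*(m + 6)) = m - 1/4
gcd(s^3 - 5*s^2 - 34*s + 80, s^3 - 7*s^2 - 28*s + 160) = s^2 - 3*s - 40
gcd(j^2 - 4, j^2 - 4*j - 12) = j + 2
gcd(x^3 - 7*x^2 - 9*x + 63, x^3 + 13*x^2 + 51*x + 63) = x + 3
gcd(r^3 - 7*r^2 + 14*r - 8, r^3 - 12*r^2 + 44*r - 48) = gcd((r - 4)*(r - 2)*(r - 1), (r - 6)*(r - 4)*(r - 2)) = r^2 - 6*r + 8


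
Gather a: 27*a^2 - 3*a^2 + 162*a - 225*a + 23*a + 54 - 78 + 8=24*a^2 - 40*a - 16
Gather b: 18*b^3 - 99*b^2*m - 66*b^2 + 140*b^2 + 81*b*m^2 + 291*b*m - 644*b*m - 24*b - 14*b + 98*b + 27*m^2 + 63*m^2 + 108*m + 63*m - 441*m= 18*b^3 + b^2*(74 - 99*m) + b*(81*m^2 - 353*m + 60) + 90*m^2 - 270*m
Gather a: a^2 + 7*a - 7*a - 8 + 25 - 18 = a^2 - 1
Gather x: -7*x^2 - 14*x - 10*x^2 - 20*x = -17*x^2 - 34*x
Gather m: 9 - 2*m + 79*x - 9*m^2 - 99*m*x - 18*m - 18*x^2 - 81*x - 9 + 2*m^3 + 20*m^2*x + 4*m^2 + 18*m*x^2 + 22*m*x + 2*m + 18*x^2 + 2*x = 2*m^3 + m^2*(20*x - 5) + m*(18*x^2 - 77*x - 18)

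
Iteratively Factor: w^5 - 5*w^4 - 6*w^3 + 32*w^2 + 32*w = (w + 1)*(w^4 - 6*w^3 + 32*w) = (w - 4)*(w + 1)*(w^3 - 2*w^2 - 8*w) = (w - 4)^2*(w + 1)*(w^2 + 2*w) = (w - 4)^2*(w + 1)*(w + 2)*(w)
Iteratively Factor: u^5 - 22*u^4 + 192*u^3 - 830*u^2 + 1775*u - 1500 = (u - 4)*(u^4 - 18*u^3 + 120*u^2 - 350*u + 375) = (u - 5)*(u - 4)*(u^3 - 13*u^2 + 55*u - 75) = (u - 5)^2*(u - 4)*(u^2 - 8*u + 15) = (u - 5)^3*(u - 4)*(u - 3)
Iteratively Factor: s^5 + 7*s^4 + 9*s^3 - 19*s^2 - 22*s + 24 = (s + 3)*(s^4 + 4*s^3 - 3*s^2 - 10*s + 8) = (s + 3)*(s + 4)*(s^3 - 3*s + 2) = (s - 1)*(s + 3)*(s + 4)*(s^2 + s - 2) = (s - 1)*(s + 2)*(s + 3)*(s + 4)*(s - 1)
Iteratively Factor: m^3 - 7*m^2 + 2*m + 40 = (m + 2)*(m^2 - 9*m + 20) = (m - 5)*(m + 2)*(m - 4)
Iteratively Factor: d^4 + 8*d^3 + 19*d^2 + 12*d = (d + 3)*(d^3 + 5*d^2 + 4*d) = d*(d + 3)*(d^2 + 5*d + 4) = d*(d + 1)*(d + 3)*(d + 4)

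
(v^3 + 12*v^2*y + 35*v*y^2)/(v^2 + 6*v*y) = (v^2 + 12*v*y + 35*y^2)/(v + 6*y)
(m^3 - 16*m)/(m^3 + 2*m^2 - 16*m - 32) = m/(m + 2)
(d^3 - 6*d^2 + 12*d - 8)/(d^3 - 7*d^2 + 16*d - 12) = (d - 2)/(d - 3)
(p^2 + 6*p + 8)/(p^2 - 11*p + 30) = (p^2 + 6*p + 8)/(p^2 - 11*p + 30)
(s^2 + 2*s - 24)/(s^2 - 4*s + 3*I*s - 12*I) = (s + 6)/(s + 3*I)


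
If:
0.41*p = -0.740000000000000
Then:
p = -1.80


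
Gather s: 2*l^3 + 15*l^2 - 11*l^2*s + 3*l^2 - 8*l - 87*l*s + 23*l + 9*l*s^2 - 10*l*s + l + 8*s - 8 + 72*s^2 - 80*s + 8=2*l^3 + 18*l^2 + 16*l + s^2*(9*l + 72) + s*(-11*l^2 - 97*l - 72)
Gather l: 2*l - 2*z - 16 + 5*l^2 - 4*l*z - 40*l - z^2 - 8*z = 5*l^2 + l*(-4*z - 38) - z^2 - 10*z - 16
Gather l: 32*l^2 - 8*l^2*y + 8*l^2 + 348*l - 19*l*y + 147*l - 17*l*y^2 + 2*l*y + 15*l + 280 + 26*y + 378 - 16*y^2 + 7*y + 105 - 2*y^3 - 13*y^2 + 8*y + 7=l^2*(40 - 8*y) + l*(-17*y^2 - 17*y + 510) - 2*y^3 - 29*y^2 + 41*y + 770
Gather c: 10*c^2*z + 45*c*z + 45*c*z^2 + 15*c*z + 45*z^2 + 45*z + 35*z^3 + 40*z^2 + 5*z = 10*c^2*z + c*(45*z^2 + 60*z) + 35*z^3 + 85*z^2 + 50*z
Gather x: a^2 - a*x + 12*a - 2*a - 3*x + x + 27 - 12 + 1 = a^2 + 10*a + x*(-a - 2) + 16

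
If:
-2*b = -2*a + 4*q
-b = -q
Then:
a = 3*q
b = q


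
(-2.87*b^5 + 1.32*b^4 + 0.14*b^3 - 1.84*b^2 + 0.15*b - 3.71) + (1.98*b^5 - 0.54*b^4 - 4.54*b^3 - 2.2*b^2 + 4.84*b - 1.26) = -0.89*b^5 + 0.78*b^4 - 4.4*b^3 - 4.04*b^2 + 4.99*b - 4.97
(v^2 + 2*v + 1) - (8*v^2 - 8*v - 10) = -7*v^2 + 10*v + 11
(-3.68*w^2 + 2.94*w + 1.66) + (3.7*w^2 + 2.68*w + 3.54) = 0.02*w^2 + 5.62*w + 5.2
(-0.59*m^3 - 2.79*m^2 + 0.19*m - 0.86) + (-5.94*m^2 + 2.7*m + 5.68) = -0.59*m^3 - 8.73*m^2 + 2.89*m + 4.82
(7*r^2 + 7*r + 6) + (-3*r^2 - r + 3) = 4*r^2 + 6*r + 9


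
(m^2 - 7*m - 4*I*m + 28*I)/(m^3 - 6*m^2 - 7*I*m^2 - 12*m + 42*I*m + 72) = (m - 7)/(m^2 - 3*m*(2 + I) + 18*I)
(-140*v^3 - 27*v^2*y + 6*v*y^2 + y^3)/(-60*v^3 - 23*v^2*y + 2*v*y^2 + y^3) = (7*v + y)/(3*v + y)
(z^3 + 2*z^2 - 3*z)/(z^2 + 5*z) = (z^2 + 2*z - 3)/(z + 5)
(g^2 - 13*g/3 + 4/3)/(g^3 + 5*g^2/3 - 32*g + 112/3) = (3*g - 1)/(3*g^2 + 17*g - 28)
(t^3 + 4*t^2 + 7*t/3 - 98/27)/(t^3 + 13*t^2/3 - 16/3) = (27*t^3 + 108*t^2 + 63*t - 98)/(9*(3*t^3 + 13*t^2 - 16))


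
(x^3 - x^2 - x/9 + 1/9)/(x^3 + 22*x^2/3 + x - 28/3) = (9*x^2 - 1)/(3*(3*x^2 + 25*x + 28))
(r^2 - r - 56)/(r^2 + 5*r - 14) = (r - 8)/(r - 2)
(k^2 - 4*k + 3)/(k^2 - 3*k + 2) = (k - 3)/(k - 2)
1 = 1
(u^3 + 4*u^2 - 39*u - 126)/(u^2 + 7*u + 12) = (u^2 + u - 42)/(u + 4)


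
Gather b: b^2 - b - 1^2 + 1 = b^2 - b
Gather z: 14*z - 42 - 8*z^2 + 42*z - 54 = -8*z^2 + 56*z - 96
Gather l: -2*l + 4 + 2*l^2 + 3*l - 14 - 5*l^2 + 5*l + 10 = -3*l^2 + 6*l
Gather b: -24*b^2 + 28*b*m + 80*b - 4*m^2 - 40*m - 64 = -24*b^2 + b*(28*m + 80) - 4*m^2 - 40*m - 64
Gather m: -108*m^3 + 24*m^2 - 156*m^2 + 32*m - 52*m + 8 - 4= -108*m^3 - 132*m^2 - 20*m + 4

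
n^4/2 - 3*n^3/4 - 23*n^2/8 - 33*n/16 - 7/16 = (n/2 + 1/4)*(n - 7/2)*(n + 1/2)*(n + 1)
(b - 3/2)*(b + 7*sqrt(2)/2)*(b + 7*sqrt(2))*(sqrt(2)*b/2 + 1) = sqrt(2)*b^4/2 - 3*sqrt(2)*b^3/4 + 23*b^3/2 - 69*b^2/4 + 35*sqrt(2)*b^2 - 105*sqrt(2)*b/2 + 49*b - 147/2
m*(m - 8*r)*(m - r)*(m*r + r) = m^4*r - 9*m^3*r^2 + m^3*r + 8*m^2*r^3 - 9*m^2*r^2 + 8*m*r^3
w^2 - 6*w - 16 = (w - 8)*(w + 2)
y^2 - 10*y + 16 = (y - 8)*(y - 2)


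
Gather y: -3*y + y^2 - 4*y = y^2 - 7*y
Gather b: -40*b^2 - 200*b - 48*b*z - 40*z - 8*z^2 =-40*b^2 + b*(-48*z - 200) - 8*z^2 - 40*z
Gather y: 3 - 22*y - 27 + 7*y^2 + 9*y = 7*y^2 - 13*y - 24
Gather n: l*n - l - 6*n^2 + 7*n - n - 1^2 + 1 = -l - 6*n^2 + n*(l + 6)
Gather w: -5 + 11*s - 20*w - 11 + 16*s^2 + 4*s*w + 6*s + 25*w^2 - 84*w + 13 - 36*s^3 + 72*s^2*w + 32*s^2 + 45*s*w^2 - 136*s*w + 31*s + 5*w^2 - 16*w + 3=-36*s^3 + 48*s^2 + 48*s + w^2*(45*s + 30) + w*(72*s^2 - 132*s - 120)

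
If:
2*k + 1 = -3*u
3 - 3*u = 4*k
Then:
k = 2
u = -5/3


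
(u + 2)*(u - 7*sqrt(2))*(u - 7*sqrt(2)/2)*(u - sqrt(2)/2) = u^4 - 11*sqrt(2)*u^3 + 2*u^3 - 22*sqrt(2)*u^2 + 119*u^2/2 - 49*sqrt(2)*u/2 + 119*u - 49*sqrt(2)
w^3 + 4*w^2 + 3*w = w*(w + 1)*(w + 3)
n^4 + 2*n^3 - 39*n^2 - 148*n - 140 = (n - 7)*(n + 2)^2*(n + 5)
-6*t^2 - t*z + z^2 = (-3*t + z)*(2*t + z)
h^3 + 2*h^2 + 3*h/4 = h*(h + 1/2)*(h + 3/2)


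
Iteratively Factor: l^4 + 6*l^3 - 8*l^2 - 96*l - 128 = (l + 4)*(l^3 + 2*l^2 - 16*l - 32) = (l + 2)*(l + 4)*(l^2 - 16) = (l - 4)*(l + 2)*(l + 4)*(l + 4)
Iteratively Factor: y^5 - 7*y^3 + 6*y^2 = (y - 2)*(y^4 + 2*y^3 - 3*y^2) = y*(y - 2)*(y^3 + 2*y^2 - 3*y) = y^2*(y - 2)*(y^2 + 2*y - 3) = y^2*(y - 2)*(y + 3)*(y - 1)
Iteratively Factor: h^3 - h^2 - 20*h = (h - 5)*(h^2 + 4*h) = h*(h - 5)*(h + 4)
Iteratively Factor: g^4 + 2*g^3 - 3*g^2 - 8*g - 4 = (g + 1)*(g^3 + g^2 - 4*g - 4) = (g - 2)*(g + 1)*(g^2 + 3*g + 2) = (g - 2)*(g + 1)*(g + 2)*(g + 1)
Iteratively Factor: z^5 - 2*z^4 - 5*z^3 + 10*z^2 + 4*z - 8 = (z + 1)*(z^4 - 3*z^3 - 2*z^2 + 12*z - 8) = (z - 2)*(z + 1)*(z^3 - z^2 - 4*z + 4) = (z - 2)*(z - 1)*(z + 1)*(z^2 - 4) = (z - 2)*(z - 1)*(z + 1)*(z + 2)*(z - 2)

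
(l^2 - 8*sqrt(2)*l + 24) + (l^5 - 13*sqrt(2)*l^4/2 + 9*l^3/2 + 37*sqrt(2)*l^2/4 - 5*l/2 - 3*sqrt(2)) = l^5 - 13*sqrt(2)*l^4/2 + 9*l^3/2 + l^2 + 37*sqrt(2)*l^2/4 - 8*sqrt(2)*l - 5*l/2 - 3*sqrt(2) + 24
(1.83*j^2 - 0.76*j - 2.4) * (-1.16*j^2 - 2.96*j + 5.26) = -2.1228*j^4 - 4.5352*j^3 + 14.6594*j^2 + 3.1064*j - 12.624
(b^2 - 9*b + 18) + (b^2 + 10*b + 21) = 2*b^2 + b + 39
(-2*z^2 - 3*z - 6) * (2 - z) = 2*z^3 - z^2 - 12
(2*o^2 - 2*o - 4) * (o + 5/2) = 2*o^3 + 3*o^2 - 9*o - 10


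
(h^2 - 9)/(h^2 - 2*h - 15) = (h - 3)/(h - 5)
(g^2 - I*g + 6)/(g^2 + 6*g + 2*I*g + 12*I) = (g - 3*I)/(g + 6)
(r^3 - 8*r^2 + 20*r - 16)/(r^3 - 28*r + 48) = (r - 2)/(r + 6)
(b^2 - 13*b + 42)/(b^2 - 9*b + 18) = (b - 7)/(b - 3)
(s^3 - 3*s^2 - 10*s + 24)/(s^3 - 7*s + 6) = (s - 4)/(s - 1)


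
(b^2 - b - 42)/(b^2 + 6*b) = (b - 7)/b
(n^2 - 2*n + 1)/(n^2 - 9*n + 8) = (n - 1)/(n - 8)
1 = 1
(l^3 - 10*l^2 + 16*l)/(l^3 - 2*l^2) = (l - 8)/l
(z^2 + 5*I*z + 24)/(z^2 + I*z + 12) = (z + 8*I)/(z + 4*I)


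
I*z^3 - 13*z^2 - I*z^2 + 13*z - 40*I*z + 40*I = (z + 5*I)*(z + 8*I)*(I*z - I)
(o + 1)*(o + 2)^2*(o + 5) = o^4 + 10*o^3 + 33*o^2 + 44*o + 20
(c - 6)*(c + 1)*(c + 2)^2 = c^4 - c^3 - 22*c^2 - 44*c - 24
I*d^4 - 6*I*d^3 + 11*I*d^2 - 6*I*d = d*(d - 3)*(d - 2)*(I*d - I)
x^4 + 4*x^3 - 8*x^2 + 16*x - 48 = (x - 2)*(x + 6)*(x - 2*I)*(x + 2*I)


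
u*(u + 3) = u^2 + 3*u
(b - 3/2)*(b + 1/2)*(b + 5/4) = b^3 + b^2/4 - 2*b - 15/16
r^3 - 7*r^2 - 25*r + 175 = (r - 7)*(r - 5)*(r + 5)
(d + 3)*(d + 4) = d^2 + 7*d + 12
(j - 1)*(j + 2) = j^2 + j - 2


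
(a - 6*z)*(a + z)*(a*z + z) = a^3*z - 5*a^2*z^2 + a^2*z - 6*a*z^3 - 5*a*z^2 - 6*z^3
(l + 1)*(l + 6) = l^2 + 7*l + 6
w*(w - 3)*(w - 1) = w^3 - 4*w^2 + 3*w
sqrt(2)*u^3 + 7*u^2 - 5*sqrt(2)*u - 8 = (u - sqrt(2))*(u + 4*sqrt(2))*(sqrt(2)*u + 1)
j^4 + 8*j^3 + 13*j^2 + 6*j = j*(j + 1)^2*(j + 6)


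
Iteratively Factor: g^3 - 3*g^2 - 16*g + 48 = (g - 4)*(g^2 + g - 12) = (g - 4)*(g - 3)*(g + 4)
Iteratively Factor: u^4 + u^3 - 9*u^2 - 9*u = (u + 3)*(u^3 - 2*u^2 - 3*u) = u*(u + 3)*(u^2 - 2*u - 3) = u*(u + 1)*(u + 3)*(u - 3)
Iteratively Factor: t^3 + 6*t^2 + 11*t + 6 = (t + 1)*(t^2 + 5*t + 6) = (t + 1)*(t + 3)*(t + 2)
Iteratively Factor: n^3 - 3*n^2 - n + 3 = (n + 1)*(n^2 - 4*n + 3) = (n - 1)*(n + 1)*(n - 3)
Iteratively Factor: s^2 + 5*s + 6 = (s + 3)*(s + 2)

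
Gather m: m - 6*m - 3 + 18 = 15 - 5*m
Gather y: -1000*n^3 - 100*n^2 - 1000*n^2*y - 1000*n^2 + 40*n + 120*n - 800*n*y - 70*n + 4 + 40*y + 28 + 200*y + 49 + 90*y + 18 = -1000*n^3 - 1100*n^2 + 90*n + y*(-1000*n^2 - 800*n + 330) + 99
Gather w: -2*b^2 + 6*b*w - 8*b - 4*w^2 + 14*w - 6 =-2*b^2 - 8*b - 4*w^2 + w*(6*b + 14) - 6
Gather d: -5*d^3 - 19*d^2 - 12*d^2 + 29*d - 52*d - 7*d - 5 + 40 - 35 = -5*d^3 - 31*d^2 - 30*d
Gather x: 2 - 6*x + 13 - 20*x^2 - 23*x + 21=-20*x^2 - 29*x + 36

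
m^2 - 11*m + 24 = (m - 8)*(m - 3)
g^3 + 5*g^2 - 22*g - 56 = (g - 4)*(g + 2)*(g + 7)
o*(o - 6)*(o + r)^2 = o^4 + 2*o^3*r - 6*o^3 + o^2*r^2 - 12*o^2*r - 6*o*r^2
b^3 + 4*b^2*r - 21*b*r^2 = b*(b - 3*r)*(b + 7*r)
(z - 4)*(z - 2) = z^2 - 6*z + 8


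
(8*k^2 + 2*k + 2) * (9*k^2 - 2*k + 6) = 72*k^4 + 2*k^3 + 62*k^2 + 8*k + 12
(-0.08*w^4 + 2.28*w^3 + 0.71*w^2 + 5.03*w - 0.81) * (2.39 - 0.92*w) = 0.0736*w^5 - 2.2888*w^4 + 4.796*w^3 - 2.9307*w^2 + 12.7669*w - 1.9359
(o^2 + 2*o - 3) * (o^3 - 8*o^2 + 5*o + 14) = o^5 - 6*o^4 - 14*o^3 + 48*o^2 + 13*o - 42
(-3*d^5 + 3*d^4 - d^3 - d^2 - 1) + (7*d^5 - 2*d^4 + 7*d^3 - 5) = 4*d^5 + d^4 + 6*d^3 - d^2 - 6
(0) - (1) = -1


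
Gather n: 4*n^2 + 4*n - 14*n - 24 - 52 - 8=4*n^2 - 10*n - 84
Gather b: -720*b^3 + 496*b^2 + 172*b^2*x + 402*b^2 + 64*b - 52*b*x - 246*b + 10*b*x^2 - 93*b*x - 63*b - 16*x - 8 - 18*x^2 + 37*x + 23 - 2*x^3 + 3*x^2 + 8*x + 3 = -720*b^3 + b^2*(172*x + 898) + b*(10*x^2 - 145*x - 245) - 2*x^3 - 15*x^2 + 29*x + 18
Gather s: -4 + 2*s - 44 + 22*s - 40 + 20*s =44*s - 88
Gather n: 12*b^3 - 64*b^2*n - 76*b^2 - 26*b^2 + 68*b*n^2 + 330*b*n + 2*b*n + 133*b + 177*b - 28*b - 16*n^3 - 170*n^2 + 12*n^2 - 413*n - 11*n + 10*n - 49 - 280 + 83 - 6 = 12*b^3 - 102*b^2 + 282*b - 16*n^3 + n^2*(68*b - 158) + n*(-64*b^2 + 332*b - 414) - 252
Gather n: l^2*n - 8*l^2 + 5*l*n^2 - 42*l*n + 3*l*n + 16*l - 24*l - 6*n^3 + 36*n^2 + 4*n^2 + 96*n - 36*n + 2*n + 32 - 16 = -8*l^2 - 8*l - 6*n^3 + n^2*(5*l + 40) + n*(l^2 - 39*l + 62) + 16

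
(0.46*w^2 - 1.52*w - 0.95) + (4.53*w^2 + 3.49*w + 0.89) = 4.99*w^2 + 1.97*w - 0.0599999999999999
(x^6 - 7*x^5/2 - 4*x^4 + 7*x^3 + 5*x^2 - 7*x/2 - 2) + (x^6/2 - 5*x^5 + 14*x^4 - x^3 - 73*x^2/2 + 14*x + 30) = 3*x^6/2 - 17*x^5/2 + 10*x^4 + 6*x^3 - 63*x^2/2 + 21*x/2 + 28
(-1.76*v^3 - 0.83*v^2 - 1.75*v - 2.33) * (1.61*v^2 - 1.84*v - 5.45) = -2.8336*v^5 + 1.9021*v^4 + 8.3017*v^3 + 3.9922*v^2 + 13.8247*v + 12.6985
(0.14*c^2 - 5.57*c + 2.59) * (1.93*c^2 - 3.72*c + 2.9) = 0.2702*c^4 - 11.2709*c^3 + 26.1251*c^2 - 25.7878*c + 7.511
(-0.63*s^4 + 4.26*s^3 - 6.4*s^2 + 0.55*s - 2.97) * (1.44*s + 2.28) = -0.9072*s^5 + 4.698*s^4 + 0.496799999999999*s^3 - 13.8*s^2 - 3.0228*s - 6.7716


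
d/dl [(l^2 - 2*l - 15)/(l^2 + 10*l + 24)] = 6*(2*l^2 + 13*l + 17)/(l^4 + 20*l^3 + 148*l^2 + 480*l + 576)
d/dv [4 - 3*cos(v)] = 3*sin(v)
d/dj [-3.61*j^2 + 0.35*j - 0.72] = 0.35 - 7.22*j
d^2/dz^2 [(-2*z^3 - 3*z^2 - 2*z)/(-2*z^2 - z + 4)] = 8*(5*z^3 + 12*z^2 + 36*z + 14)/(8*z^6 + 12*z^5 - 42*z^4 - 47*z^3 + 84*z^2 + 48*z - 64)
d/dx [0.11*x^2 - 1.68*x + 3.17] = 0.22*x - 1.68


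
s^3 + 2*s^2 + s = s*(s + 1)^2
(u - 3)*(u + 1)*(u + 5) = u^3 + 3*u^2 - 13*u - 15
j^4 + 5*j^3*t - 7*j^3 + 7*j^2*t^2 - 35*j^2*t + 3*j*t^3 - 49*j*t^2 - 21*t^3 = (j - 7)*(j + t)^2*(j + 3*t)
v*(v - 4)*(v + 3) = v^3 - v^2 - 12*v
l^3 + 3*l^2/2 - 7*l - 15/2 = (l - 5/2)*(l + 1)*(l + 3)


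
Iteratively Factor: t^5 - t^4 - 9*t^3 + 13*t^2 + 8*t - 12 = (t + 3)*(t^4 - 4*t^3 + 3*t^2 + 4*t - 4) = (t - 2)*(t + 3)*(t^3 - 2*t^2 - t + 2) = (t - 2)*(t - 1)*(t + 3)*(t^2 - t - 2) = (t - 2)^2*(t - 1)*(t + 3)*(t + 1)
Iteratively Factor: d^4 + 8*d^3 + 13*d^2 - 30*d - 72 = (d + 4)*(d^3 + 4*d^2 - 3*d - 18) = (d + 3)*(d + 4)*(d^2 + d - 6) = (d - 2)*(d + 3)*(d + 4)*(d + 3)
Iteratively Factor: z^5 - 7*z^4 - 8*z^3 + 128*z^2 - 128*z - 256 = (z - 4)*(z^4 - 3*z^3 - 20*z^2 + 48*z + 64) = (z - 4)*(z + 4)*(z^3 - 7*z^2 + 8*z + 16) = (z - 4)*(z + 1)*(z + 4)*(z^2 - 8*z + 16) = (z - 4)^2*(z + 1)*(z + 4)*(z - 4)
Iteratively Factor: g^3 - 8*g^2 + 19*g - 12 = (g - 1)*(g^2 - 7*g + 12) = (g - 4)*(g - 1)*(g - 3)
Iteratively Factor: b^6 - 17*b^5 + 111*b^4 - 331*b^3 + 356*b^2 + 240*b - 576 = (b - 4)*(b^5 - 13*b^4 + 59*b^3 - 95*b^2 - 24*b + 144) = (b - 4)^2*(b^4 - 9*b^3 + 23*b^2 - 3*b - 36) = (b - 4)^2*(b + 1)*(b^3 - 10*b^2 + 33*b - 36) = (b - 4)^3*(b + 1)*(b^2 - 6*b + 9) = (b - 4)^3*(b - 3)*(b + 1)*(b - 3)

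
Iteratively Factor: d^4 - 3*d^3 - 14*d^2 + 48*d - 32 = (d - 1)*(d^3 - 2*d^2 - 16*d + 32) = (d - 1)*(d + 4)*(d^2 - 6*d + 8) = (d - 2)*(d - 1)*(d + 4)*(d - 4)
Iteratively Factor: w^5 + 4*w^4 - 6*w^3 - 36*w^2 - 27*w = (w - 3)*(w^4 + 7*w^3 + 15*w^2 + 9*w) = (w - 3)*(w + 3)*(w^3 + 4*w^2 + 3*w) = (w - 3)*(w + 1)*(w + 3)*(w^2 + 3*w) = w*(w - 3)*(w + 1)*(w + 3)*(w + 3)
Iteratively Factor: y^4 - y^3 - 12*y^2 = (y - 4)*(y^3 + 3*y^2) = (y - 4)*(y + 3)*(y^2) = y*(y - 4)*(y + 3)*(y)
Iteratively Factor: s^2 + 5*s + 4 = (s + 1)*(s + 4)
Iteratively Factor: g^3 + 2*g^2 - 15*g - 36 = (g + 3)*(g^2 - g - 12) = (g + 3)^2*(g - 4)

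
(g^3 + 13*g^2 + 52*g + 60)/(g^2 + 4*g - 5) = (g^2 + 8*g + 12)/(g - 1)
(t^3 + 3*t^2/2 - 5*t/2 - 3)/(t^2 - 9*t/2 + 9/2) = (t^2 + 3*t + 2)/(t - 3)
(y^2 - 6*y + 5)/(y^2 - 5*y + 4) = (y - 5)/(y - 4)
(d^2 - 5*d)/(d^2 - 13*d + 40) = d/(d - 8)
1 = 1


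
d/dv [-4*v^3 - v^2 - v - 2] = -12*v^2 - 2*v - 1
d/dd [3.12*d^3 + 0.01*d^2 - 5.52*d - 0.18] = 9.36*d^2 + 0.02*d - 5.52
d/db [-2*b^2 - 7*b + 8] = -4*b - 7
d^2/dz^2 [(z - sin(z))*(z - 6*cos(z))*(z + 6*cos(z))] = z^2*sin(z) - 4*z*cos(z) + 72*z*cos(2*z) + 6*z - 11*sin(z) + 72*sin(2*z) - 81*sin(3*z)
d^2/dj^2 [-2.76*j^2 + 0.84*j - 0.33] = -5.52000000000000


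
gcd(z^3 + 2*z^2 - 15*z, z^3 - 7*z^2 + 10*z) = z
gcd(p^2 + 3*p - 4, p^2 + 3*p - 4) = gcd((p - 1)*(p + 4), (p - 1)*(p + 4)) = p^2 + 3*p - 4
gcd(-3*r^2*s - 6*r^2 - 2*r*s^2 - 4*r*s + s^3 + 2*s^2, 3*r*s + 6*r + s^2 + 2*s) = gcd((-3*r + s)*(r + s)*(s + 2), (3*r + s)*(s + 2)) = s + 2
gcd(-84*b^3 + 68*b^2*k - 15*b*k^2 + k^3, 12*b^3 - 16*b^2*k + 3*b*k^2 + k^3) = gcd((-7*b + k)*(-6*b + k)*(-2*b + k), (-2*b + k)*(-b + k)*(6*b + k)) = 2*b - k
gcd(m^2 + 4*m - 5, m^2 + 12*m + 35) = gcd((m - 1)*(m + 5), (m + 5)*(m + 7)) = m + 5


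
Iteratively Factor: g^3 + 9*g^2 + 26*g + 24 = (g + 4)*(g^2 + 5*g + 6) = (g + 3)*(g + 4)*(g + 2)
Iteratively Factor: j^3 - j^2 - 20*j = (j - 5)*(j^2 + 4*j) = j*(j - 5)*(j + 4)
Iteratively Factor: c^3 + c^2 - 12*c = (c)*(c^2 + c - 12) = c*(c + 4)*(c - 3)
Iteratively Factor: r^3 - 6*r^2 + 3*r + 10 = (r + 1)*(r^2 - 7*r + 10) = (r - 2)*(r + 1)*(r - 5)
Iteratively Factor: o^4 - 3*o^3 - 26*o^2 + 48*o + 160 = (o + 2)*(o^3 - 5*o^2 - 16*o + 80) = (o - 5)*(o + 2)*(o^2 - 16) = (o - 5)*(o - 4)*(o + 2)*(o + 4)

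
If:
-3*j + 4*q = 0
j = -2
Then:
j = -2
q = -3/2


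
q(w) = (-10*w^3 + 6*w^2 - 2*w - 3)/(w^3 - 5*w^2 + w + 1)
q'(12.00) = 0.85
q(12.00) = -16.10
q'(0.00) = 1.00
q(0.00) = -3.00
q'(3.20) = 18.65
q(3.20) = 19.37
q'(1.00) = -3.50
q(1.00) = 4.50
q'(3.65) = 37.30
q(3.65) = 31.24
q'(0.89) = -9.92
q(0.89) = 5.18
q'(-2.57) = 0.78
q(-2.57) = -4.10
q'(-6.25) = 0.35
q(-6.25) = -6.04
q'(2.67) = 10.19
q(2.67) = 12.05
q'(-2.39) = 0.82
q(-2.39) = -3.96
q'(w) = (-30*w^2 + 12*w - 2)/(w^3 - 5*w^2 + w + 1) + (-3*w^2 + 10*w - 1)*(-10*w^3 + 6*w^2 - 2*w - 3)/(w^3 - 5*w^2 + w + 1)^2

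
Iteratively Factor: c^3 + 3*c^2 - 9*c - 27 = (c + 3)*(c^2 - 9) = (c - 3)*(c + 3)*(c + 3)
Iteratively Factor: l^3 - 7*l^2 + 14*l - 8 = (l - 4)*(l^2 - 3*l + 2) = (l - 4)*(l - 2)*(l - 1)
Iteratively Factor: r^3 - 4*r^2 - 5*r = (r)*(r^2 - 4*r - 5) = r*(r - 5)*(r + 1)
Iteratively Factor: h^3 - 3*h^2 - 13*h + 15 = (h + 3)*(h^2 - 6*h + 5) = (h - 5)*(h + 3)*(h - 1)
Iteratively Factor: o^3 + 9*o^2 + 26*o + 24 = (o + 3)*(o^2 + 6*o + 8) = (o + 3)*(o + 4)*(o + 2)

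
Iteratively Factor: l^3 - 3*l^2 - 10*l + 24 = (l + 3)*(l^2 - 6*l + 8) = (l - 4)*(l + 3)*(l - 2)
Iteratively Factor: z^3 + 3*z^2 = (z)*(z^2 + 3*z) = z^2*(z + 3)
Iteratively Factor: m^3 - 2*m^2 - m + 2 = (m - 2)*(m^2 - 1) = (m - 2)*(m - 1)*(m + 1)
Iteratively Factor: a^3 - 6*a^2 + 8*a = (a - 4)*(a^2 - 2*a) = (a - 4)*(a - 2)*(a)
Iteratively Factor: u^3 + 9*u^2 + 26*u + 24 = (u + 2)*(u^2 + 7*u + 12) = (u + 2)*(u + 3)*(u + 4)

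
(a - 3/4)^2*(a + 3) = a^3 + 3*a^2/2 - 63*a/16 + 27/16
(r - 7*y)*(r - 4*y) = r^2 - 11*r*y + 28*y^2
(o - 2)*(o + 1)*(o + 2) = o^3 + o^2 - 4*o - 4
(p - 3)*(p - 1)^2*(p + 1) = p^4 - 4*p^3 + 2*p^2 + 4*p - 3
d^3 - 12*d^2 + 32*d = d*(d - 8)*(d - 4)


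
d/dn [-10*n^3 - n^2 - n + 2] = -30*n^2 - 2*n - 1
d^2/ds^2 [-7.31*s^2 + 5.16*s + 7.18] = -14.6200000000000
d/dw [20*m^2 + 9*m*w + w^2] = 9*m + 2*w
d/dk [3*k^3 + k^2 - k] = 9*k^2 + 2*k - 1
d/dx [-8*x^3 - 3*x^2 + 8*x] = -24*x^2 - 6*x + 8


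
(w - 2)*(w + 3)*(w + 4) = w^3 + 5*w^2 - 2*w - 24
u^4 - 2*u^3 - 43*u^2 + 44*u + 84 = (u - 7)*(u - 2)*(u + 1)*(u + 6)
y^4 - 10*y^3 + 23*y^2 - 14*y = y*(y - 7)*(y - 2)*(y - 1)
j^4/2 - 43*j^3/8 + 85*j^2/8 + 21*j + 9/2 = (j/2 + 1/2)*(j - 6)^2*(j + 1/4)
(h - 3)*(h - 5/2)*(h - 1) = h^3 - 13*h^2/2 + 13*h - 15/2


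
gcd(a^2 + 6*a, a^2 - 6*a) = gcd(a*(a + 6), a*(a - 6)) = a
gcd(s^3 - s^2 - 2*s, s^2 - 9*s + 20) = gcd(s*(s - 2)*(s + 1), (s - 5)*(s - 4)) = 1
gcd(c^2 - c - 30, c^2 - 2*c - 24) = c - 6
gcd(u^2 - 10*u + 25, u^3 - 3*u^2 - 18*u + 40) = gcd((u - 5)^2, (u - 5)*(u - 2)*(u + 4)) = u - 5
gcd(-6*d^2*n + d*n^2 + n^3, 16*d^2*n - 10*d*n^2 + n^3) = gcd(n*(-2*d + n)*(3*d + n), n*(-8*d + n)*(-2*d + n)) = 2*d*n - n^2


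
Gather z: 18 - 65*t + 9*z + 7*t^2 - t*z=7*t^2 - 65*t + z*(9 - t) + 18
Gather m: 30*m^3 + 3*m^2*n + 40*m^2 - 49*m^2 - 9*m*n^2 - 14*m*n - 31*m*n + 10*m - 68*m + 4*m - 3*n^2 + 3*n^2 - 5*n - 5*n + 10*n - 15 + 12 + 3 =30*m^3 + m^2*(3*n - 9) + m*(-9*n^2 - 45*n - 54)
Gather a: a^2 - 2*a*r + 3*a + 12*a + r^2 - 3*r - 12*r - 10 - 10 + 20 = a^2 + a*(15 - 2*r) + r^2 - 15*r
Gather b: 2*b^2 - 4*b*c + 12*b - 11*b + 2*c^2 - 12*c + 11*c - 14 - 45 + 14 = 2*b^2 + b*(1 - 4*c) + 2*c^2 - c - 45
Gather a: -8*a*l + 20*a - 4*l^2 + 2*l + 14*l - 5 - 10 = a*(20 - 8*l) - 4*l^2 + 16*l - 15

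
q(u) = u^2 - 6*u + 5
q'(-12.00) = -30.00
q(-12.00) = 221.00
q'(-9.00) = -24.00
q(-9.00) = 140.00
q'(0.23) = -5.54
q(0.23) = 3.67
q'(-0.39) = -6.78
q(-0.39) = 7.49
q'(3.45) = 0.90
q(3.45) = -3.80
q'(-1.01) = -8.02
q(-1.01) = 12.08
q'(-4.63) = -15.26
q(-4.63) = 54.22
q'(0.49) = -5.02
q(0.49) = 2.30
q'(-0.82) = -7.64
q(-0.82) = 10.59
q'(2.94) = -0.12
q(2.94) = -4.00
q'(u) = 2*u - 6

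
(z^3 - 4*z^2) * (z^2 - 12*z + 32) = z^5 - 16*z^4 + 80*z^3 - 128*z^2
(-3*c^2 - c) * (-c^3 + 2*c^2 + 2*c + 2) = 3*c^5 - 5*c^4 - 8*c^3 - 8*c^2 - 2*c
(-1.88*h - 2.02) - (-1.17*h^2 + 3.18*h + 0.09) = 1.17*h^2 - 5.06*h - 2.11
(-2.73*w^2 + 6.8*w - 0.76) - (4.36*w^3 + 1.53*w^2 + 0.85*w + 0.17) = -4.36*w^3 - 4.26*w^2 + 5.95*w - 0.93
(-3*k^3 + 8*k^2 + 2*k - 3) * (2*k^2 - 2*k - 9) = -6*k^5 + 22*k^4 + 15*k^3 - 82*k^2 - 12*k + 27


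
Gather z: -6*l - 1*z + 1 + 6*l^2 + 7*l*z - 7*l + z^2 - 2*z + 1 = 6*l^2 - 13*l + z^2 + z*(7*l - 3) + 2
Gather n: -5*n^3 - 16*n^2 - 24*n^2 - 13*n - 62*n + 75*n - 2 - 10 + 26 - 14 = -5*n^3 - 40*n^2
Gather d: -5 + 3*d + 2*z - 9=3*d + 2*z - 14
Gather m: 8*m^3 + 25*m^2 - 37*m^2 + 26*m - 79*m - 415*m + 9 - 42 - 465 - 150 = 8*m^3 - 12*m^2 - 468*m - 648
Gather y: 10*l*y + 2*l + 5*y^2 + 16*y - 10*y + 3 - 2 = 2*l + 5*y^2 + y*(10*l + 6) + 1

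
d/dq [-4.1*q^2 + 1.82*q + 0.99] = 1.82 - 8.2*q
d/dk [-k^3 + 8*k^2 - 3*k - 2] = -3*k^2 + 16*k - 3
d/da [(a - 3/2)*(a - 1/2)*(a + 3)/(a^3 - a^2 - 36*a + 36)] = (-4*a^4 - 123*a^3 + 120*a^2 + 153*a - 216)/(2*(a^6 - 2*a^5 - 71*a^4 + 144*a^3 + 1224*a^2 - 2592*a + 1296))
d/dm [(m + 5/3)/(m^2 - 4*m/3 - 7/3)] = (-9*m^2 - 30*m - 1)/(9*m^4 - 24*m^3 - 26*m^2 + 56*m + 49)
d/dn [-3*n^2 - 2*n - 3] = -6*n - 2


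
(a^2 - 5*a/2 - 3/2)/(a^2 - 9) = (a + 1/2)/(a + 3)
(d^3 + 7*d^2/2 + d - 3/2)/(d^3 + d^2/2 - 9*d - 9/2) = (2*d^2 + d - 1)/(2*d^2 - 5*d - 3)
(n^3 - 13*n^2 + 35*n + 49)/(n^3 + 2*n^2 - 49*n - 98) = (n^2 - 6*n - 7)/(n^2 + 9*n + 14)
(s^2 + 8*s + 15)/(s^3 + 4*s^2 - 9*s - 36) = (s + 5)/(s^2 + s - 12)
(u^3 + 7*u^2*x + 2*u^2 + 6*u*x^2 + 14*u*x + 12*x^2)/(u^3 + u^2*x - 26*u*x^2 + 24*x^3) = (u^2 + u*x + 2*u + 2*x)/(u^2 - 5*u*x + 4*x^2)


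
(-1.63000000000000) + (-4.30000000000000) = -5.93000000000000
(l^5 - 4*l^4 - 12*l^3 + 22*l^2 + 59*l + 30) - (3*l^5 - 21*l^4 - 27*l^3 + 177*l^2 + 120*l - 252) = -2*l^5 + 17*l^4 + 15*l^3 - 155*l^2 - 61*l + 282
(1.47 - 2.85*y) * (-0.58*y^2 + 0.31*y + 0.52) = 1.653*y^3 - 1.7361*y^2 - 1.0263*y + 0.7644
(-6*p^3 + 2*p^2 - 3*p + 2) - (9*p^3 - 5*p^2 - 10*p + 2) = -15*p^3 + 7*p^2 + 7*p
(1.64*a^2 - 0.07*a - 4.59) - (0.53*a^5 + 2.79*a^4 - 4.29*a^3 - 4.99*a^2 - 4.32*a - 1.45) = -0.53*a^5 - 2.79*a^4 + 4.29*a^3 + 6.63*a^2 + 4.25*a - 3.14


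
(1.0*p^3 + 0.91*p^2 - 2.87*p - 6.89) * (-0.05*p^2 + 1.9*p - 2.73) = -0.05*p^5 + 1.8545*p^4 - 0.8575*p^3 - 7.5928*p^2 - 5.2559*p + 18.8097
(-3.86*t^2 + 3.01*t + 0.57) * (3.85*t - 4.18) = -14.861*t^3 + 27.7233*t^2 - 10.3873*t - 2.3826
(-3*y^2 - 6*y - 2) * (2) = -6*y^2 - 12*y - 4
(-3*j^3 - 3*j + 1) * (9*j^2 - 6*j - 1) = -27*j^5 + 18*j^4 - 24*j^3 + 27*j^2 - 3*j - 1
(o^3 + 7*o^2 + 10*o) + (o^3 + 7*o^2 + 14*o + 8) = 2*o^3 + 14*o^2 + 24*o + 8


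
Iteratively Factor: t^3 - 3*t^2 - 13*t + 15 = (t - 5)*(t^2 + 2*t - 3) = (t - 5)*(t + 3)*(t - 1)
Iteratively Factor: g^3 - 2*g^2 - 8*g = (g + 2)*(g^2 - 4*g) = g*(g + 2)*(g - 4)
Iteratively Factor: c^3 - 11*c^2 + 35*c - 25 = (c - 1)*(c^2 - 10*c + 25) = (c - 5)*(c - 1)*(c - 5)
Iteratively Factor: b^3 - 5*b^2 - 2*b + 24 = (b - 3)*(b^2 - 2*b - 8) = (b - 4)*(b - 3)*(b + 2)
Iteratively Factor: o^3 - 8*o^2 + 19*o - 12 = (o - 1)*(o^2 - 7*o + 12) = (o - 3)*(o - 1)*(o - 4)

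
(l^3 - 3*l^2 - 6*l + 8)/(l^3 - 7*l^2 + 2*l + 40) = (l - 1)/(l - 5)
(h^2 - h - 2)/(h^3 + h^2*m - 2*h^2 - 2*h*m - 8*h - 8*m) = (-h^2 + h + 2)/(-h^3 - h^2*m + 2*h^2 + 2*h*m + 8*h + 8*m)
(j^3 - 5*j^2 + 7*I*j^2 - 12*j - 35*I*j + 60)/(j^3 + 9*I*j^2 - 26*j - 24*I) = (j - 5)/(j + 2*I)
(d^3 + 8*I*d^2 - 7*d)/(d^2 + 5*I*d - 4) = d*(d + 7*I)/(d + 4*I)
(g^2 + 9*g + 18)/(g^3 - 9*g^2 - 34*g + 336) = (g + 3)/(g^2 - 15*g + 56)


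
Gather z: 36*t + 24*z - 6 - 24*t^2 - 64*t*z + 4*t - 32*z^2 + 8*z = -24*t^2 + 40*t - 32*z^2 + z*(32 - 64*t) - 6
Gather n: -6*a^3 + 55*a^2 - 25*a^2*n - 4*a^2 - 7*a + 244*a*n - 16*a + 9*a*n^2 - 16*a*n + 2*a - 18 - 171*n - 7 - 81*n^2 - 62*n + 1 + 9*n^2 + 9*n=-6*a^3 + 51*a^2 - 21*a + n^2*(9*a - 72) + n*(-25*a^2 + 228*a - 224) - 24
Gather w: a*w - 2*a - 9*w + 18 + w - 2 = -2*a + w*(a - 8) + 16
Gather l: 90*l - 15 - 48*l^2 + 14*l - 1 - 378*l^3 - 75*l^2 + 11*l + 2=-378*l^3 - 123*l^2 + 115*l - 14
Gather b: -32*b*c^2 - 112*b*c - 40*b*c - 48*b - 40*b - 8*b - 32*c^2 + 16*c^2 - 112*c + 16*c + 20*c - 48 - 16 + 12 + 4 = b*(-32*c^2 - 152*c - 96) - 16*c^2 - 76*c - 48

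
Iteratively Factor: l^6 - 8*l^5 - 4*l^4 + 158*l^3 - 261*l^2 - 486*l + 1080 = (l - 5)*(l^5 - 3*l^4 - 19*l^3 + 63*l^2 + 54*l - 216) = (l - 5)*(l + 2)*(l^4 - 5*l^3 - 9*l^2 + 81*l - 108) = (l - 5)*(l + 2)*(l + 4)*(l^3 - 9*l^2 + 27*l - 27) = (l - 5)*(l - 3)*(l + 2)*(l + 4)*(l^2 - 6*l + 9) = (l - 5)*(l - 3)^2*(l + 2)*(l + 4)*(l - 3)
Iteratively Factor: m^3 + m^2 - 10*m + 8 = (m - 1)*(m^2 + 2*m - 8) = (m - 1)*(m + 4)*(m - 2)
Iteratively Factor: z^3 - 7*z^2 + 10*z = (z - 5)*(z^2 - 2*z) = z*(z - 5)*(z - 2)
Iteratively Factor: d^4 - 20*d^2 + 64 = (d - 4)*(d^3 + 4*d^2 - 4*d - 16) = (d - 4)*(d - 2)*(d^2 + 6*d + 8) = (d - 4)*(d - 2)*(d + 2)*(d + 4)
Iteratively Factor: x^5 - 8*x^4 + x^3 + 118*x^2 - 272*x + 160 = (x - 2)*(x^4 - 6*x^3 - 11*x^2 + 96*x - 80) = (x - 2)*(x + 4)*(x^3 - 10*x^2 + 29*x - 20) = (x - 5)*(x - 2)*(x + 4)*(x^2 - 5*x + 4) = (x - 5)*(x - 4)*(x - 2)*(x + 4)*(x - 1)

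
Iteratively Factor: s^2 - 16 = (s + 4)*(s - 4)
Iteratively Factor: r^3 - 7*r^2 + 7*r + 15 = (r - 5)*(r^2 - 2*r - 3) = (r - 5)*(r - 3)*(r + 1)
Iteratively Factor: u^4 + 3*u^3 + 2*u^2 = (u)*(u^3 + 3*u^2 + 2*u) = u*(u + 1)*(u^2 + 2*u) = u^2*(u + 1)*(u + 2)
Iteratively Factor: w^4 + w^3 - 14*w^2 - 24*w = (w + 2)*(w^3 - w^2 - 12*w) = w*(w + 2)*(w^2 - w - 12) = w*(w - 4)*(w + 2)*(w + 3)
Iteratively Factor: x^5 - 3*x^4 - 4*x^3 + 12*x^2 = (x - 3)*(x^4 - 4*x^2) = x*(x - 3)*(x^3 - 4*x) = x*(x - 3)*(x + 2)*(x^2 - 2*x) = x^2*(x - 3)*(x + 2)*(x - 2)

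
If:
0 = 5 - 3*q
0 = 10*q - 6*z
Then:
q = 5/3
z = 25/9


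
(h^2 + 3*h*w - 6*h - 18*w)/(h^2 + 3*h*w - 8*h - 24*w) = (h - 6)/(h - 8)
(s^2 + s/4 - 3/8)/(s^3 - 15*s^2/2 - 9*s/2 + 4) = (s + 3/4)/(s^2 - 7*s - 8)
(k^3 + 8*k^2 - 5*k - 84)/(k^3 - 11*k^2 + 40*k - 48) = (k^2 + 11*k + 28)/(k^2 - 8*k + 16)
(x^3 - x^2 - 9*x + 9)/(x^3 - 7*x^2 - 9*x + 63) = (x - 1)/(x - 7)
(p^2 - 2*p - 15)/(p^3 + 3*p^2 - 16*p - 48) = (p - 5)/(p^2 - 16)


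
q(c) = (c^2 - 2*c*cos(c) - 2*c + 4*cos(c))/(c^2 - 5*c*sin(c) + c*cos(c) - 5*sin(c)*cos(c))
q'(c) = (2*c*sin(c) + 2*c - 4*sin(c) - 2*cos(c) - 2)/(c^2 - 5*c*sin(c) + c*cos(c) - 5*sin(c)*cos(c)) + (c^2 - 2*c*cos(c) - 2*c + 4*cos(c))*(c*sin(c) + 5*c*cos(c) - 2*c - 5*sin(c)^2 + 5*sin(c) + 5*cos(c)^2 - cos(c))/(c^2 - 5*c*sin(c) + c*cos(c) - 5*sin(c)*cos(c))^2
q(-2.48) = -2.09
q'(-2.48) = 16.35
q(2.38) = -0.82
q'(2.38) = -6.06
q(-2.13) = -0.79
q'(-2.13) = 0.50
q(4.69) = 0.28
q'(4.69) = -0.11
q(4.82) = 0.27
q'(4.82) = -0.08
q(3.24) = 0.77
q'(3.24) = -0.88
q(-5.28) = 1.03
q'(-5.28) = -0.72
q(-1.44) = -1.27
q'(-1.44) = -2.17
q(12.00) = 0.55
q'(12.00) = 0.11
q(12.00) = 0.55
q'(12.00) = 0.11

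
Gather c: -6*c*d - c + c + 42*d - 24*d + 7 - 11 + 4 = -6*c*d + 18*d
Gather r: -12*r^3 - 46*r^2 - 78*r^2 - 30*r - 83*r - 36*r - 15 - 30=-12*r^3 - 124*r^2 - 149*r - 45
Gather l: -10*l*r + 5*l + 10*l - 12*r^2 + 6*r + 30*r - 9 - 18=l*(15 - 10*r) - 12*r^2 + 36*r - 27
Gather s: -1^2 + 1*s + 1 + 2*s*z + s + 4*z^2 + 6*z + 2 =s*(2*z + 2) + 4*z^2 + 6*z + 2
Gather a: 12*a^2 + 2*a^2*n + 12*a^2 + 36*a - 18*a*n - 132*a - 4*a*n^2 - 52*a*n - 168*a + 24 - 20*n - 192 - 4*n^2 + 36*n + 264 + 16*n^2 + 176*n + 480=a^2*(2*n + 24) + a*(-4*n^2 - 70*n - 264) + 12*n^2 + 192*n + 576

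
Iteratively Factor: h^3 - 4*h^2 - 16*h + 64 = (h + 4)*(h^2 - 8*h + 16) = (h - 4)*(h + 4)*(h - 4)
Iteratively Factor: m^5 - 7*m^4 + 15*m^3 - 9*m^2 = (m - 3)*(m^4 - 4*m^3 + 3*m^2) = m*(m - 3)*(m^3 - 4*m^2 + 3*m) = m*(m - 3)*(m - 1)*(m^2 - 3*m) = m*(m - 3)^2*(m - 1)*(m)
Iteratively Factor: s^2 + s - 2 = (s + 2)*(s - 1)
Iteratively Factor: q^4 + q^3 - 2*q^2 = (q)*(q^3 + q^2 - 2*q) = q*(q + 2)*(q^2 - q) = q*(q - 1)*(q + 2)*(q)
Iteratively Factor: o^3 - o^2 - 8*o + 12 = (o - 2)*(o^2 + o - 6) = (o - 2)^2*(o + 3)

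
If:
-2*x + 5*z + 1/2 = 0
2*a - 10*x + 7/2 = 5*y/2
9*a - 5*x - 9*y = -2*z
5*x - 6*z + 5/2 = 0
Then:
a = 6593/234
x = -31/26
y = 3359/117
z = -15/26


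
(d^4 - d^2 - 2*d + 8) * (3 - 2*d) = -2*d^5 + 3*d^4 + 2*d^3 + d^2 - 22*d + 24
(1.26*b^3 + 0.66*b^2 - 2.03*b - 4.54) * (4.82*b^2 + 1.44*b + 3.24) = 6.0732*b^5 + 4.9956*b^4 - 4.7518*b^3 - 22.6676*b^2 - 13.1148*b - 14.7096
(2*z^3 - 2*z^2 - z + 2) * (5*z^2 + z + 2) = 10*z^5 - 8*z^4 - 3*z^3 + 5*z^2 + 4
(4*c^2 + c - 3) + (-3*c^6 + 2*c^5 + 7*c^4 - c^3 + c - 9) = -3*c^6 + 2*c^5 + 7*c^4 - c^3 + 4*c^2 + 2*c - 12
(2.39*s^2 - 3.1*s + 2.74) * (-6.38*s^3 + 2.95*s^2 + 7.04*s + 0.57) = -15.2482*s^5 + 26.8285*s^4 - 9.8006*s^3 - 12.3787*s^2 + 17.5226*s + 1.5618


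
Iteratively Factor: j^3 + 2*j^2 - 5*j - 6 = (j + 1)*(j^2 + j - 6) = (j + 1)*(j + 3)*(j - 2)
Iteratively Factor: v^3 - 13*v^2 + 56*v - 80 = (v - 4)*(v^2 - 9*v + 20) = (v - 4)^2*(v - 5)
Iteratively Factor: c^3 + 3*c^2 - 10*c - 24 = (c + 2)*(c^2 + c - 12) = (c + 2)*(c + 4)*(c - 3)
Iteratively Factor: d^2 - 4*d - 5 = (d - 5)*(d + 1)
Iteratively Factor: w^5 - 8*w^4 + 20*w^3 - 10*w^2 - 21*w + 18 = (w - 3)*(w^4 - 5*w^3 + 5*w^2 + 5*w - 6) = (w - 3)^2*(w^3 - 2*w^2 - w + 2) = (w - 3)^2*(w - 1)*(w^2 - w - 2) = (w - 3)^2*(w - 1)*(w + 1)*(w - 2)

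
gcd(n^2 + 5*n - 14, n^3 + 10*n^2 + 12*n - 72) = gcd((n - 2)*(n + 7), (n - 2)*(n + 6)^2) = n - 2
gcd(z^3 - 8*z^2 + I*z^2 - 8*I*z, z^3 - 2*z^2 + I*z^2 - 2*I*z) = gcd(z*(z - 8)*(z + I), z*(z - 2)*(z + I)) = z^2 + I*z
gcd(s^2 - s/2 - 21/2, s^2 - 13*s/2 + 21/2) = s - 7/2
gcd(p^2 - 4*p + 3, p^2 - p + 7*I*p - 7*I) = p - 1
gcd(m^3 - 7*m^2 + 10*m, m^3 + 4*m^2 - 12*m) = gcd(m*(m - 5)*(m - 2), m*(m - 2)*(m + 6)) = m^2 - 2*m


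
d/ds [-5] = 0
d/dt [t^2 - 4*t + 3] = 2*t - 4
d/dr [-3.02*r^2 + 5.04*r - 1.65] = 5.04 - 6.04*r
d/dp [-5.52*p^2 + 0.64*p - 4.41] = 0.64 - 11.04*p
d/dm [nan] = 0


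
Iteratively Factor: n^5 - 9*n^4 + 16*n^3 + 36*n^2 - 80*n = (n - 4)*(n^4 - 5*n^3 - 4*n^2 + 20*n) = (n - 5)*(n - 4)*(n^3 - 4*n) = (n - 5)*(n - 4)*(n + 2)*(n^2 - 2*n) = (n - 5)*(n - 4)*(n - 2)*(n + 2)*(n)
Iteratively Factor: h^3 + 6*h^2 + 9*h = (h)*(h^2 + 6*h + 9) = h*(h + 3)*(h + 3)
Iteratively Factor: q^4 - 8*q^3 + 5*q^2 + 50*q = (q - 5)*(q^3 - 3*q^2 - 10*q) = q*(q - 5)*(q^2 - 3*q - 10) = q*(q - 5)*(q + 2)*(q - 5)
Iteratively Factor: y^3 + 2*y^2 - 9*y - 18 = (y - 3)*(y^2 + 5*y + 6) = (y - 3)*(y + 2)*(y + 3)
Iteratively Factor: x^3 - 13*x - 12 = (x - 4)*(x^2 + 4*x + 3) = (x - 4)*(x + 3)*(x + 1)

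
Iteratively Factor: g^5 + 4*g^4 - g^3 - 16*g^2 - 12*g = (g - 2)*(g^4 + 6*g^3 + 11*g^2 + 6*g) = (g - 2)*(g + 1)*(g^3 + 5*g^2 + 6*g) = (g - 2)*(g + 1)*(g + 2)*(g^2 + 3*g) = (g - 2)*(g + 1)*(g + 2)*(g + 3)*(g)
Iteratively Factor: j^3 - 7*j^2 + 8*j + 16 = (j + 1)*(j^2 - 8*j + 16) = (j - 4)*(j + 1)*(j - 4)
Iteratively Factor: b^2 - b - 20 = (b - 5)*(b + 4)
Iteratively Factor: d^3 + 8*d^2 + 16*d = (d + 4)*(d^2 + 4*d) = d*(d + 4)*(d + 4)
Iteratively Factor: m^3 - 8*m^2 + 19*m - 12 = (m - 4)*(m^2 - 4*m + 3) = (m - 4)*(m - 3)*(m - 1)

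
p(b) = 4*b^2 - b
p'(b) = 8*b - 1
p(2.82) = 28.99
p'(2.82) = 21.56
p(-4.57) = 88.11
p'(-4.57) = -37.56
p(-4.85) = 98.94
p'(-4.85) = -39.80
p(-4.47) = 84.39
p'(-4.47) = -36.76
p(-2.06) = 19.03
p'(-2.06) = -17.48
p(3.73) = 51.92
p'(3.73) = 28.84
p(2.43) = 21.19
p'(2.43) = 18.44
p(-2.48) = 27.08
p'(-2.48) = -20.84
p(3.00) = 33.00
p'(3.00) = 23.00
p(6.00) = 138.00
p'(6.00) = 47.00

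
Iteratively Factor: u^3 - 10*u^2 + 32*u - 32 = (u - 4)*(u^2 - 6*u + 8) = (u - 4)^2*(u - 2)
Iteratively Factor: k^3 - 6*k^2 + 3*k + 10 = (k - 5)*(k^2 - k - 2) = (k - 5)*(k - 2)*(k + 1)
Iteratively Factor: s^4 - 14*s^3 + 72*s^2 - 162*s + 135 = (s - 3)*(s^3 - 11*s^2 + 39*s - 45) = (s - 3)^2*(s^2 - 8*s + 15) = (s - 5)*(s - 3)^2*(s - 3)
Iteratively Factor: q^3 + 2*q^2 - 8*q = (q - 2)*(q^2 + 4*q) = q*(q - 2)*(q + 4)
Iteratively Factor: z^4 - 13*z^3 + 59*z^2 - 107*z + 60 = (z - 4)*(z^3 - 9*z^2 + 23*z - 15) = (z - 4)*(z - 3)*(z^2 - 6*z + 5) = (z - 5)*(z - 4)*(z - 3)*(z - 1)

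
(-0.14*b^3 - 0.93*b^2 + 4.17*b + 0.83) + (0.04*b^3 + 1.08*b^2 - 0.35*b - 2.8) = -0.1*b^3 + 0.15*b^2 + 3.82*b - 1.97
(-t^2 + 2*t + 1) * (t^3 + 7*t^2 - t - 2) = -t^5 - 5*t^4 + 16*t^3 + 7*t^2 - 5*t - 2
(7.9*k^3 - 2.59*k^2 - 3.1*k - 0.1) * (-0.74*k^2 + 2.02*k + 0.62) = -5.846*k^5 + 17.8746*k^4 + 1.9602*k^3 - 7.7938*k^2 - 2.124*k - 0.062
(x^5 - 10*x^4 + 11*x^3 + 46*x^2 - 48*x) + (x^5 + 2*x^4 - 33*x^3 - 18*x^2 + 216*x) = 2*x^5 - 8*x^4 - 22*x^3 + 28*x^2 + 168*x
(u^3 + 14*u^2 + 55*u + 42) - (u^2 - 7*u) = u^3 + 13*u^2 + 62*u + 42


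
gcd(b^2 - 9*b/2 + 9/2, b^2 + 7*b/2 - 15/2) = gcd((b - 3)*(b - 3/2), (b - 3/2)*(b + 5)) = b - 3/2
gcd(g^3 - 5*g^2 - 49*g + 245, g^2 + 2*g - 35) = g^2 + 2*g - 35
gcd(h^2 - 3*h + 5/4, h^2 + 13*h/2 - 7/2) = h - 1/2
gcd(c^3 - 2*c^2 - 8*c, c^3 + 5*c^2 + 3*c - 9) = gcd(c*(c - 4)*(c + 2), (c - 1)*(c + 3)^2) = 1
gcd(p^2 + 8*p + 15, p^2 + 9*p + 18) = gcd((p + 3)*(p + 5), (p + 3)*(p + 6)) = p + 3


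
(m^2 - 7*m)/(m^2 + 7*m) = (m - 7)/(m + 7)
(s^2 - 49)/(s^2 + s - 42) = (s - 7)/(s - 6)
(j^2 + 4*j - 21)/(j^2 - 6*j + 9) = (j + 7)/(j - 3)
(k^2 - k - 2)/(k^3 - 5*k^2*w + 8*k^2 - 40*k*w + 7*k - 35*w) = (2 - k)/(-k^2 + 5*k*w - 7*k + 35*w)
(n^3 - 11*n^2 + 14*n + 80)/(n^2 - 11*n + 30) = (n^2 - 6*n - 16)/(n - 6)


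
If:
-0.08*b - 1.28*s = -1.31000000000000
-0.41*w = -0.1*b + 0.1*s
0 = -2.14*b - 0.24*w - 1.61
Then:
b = -0.70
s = 1.07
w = -0.43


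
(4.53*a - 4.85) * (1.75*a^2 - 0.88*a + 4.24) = 7.9275*a^3 - 12.4739*a^2 + 23.4752*a - 20.564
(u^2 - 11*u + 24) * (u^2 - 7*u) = u^4 - 18*u^3 + 101*u^2 - 168*u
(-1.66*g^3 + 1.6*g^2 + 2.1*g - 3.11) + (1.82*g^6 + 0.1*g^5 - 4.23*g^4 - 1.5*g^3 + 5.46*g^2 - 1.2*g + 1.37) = 1.82*g^6 + 0.1*g^5 - 4.23*g^4 - 3.16*g^3 + 7.06*g^2 + 0.9*g - 1.74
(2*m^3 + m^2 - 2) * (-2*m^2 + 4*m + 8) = -4*m^5 + 6*m^4 + 20*m^3 + 12*m^2 - 8*m - 16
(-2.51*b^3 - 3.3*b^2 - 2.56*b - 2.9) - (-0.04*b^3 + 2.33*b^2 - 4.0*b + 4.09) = -2.47*b^3 - 5.63*b^2 + 1.44*b - 6.99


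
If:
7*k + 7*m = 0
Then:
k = -m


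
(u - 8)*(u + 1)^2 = u^3 - 6*u^2 - 15*u - 8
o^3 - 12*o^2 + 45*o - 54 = (o - 6)*(o - 3)^2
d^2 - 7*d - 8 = (d - 8)*(d + 1)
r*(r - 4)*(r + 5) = r^3 + r^2 - 20*r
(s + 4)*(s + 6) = s^2 + 10*s + 24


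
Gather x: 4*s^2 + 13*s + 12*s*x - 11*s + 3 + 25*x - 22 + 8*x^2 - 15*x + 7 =4*s^2 + 2*s + 8*x^2 + x*(12*s + 10) - 12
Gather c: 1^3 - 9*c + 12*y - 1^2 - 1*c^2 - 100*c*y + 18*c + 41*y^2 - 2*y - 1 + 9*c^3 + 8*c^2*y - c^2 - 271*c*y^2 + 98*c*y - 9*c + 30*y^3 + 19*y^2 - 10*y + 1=9*c^3 + c^2*(8*y - 2) + c*(-271*y^2 - 2*y) + 30*y^3 + 60*y^2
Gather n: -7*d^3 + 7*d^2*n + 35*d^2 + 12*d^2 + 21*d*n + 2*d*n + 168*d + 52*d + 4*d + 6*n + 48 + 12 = -7*d^3 + 47*d^2 + 224*d + n*(7*d^2 + 23*d + 6) + 60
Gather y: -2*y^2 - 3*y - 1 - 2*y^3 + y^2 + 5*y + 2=-2*y^3 - y^2 + 2*y + 1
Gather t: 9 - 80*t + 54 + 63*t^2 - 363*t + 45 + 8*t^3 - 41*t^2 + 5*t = 8*t^3 + 22*t^2 - 438*t + 108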